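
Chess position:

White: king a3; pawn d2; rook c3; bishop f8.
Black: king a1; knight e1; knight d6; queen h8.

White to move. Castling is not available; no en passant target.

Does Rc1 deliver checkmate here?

yes

After Rc1: black king on a1; in check: yes, from the white rook on c1.
King squares — b1: attacked by Rc1; a2: attacked by Ka3; b2: attacked by Ka3.
Black has no legal moves → checkmate.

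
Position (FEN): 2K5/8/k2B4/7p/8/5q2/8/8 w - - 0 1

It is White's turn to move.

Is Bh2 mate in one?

no

After Bh2: black king on a6; in check: no.
Black is not in check, so this cannot be checkmate.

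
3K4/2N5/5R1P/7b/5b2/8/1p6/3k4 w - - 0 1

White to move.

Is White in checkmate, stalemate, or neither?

White to move; white king on d8.
In check: no.
Legal moves for White include: Kc8, Ke7, Kd7, Ne8, Na8, Ne6, Na6, Nd5, Nb5, Rf8, Rf7, Rg6, Re6, Rd6+, Rc6, Rb6, Ra6, Rf5, ... (list truncated; more exist).
White has legal moves and is not in check → neither.

neither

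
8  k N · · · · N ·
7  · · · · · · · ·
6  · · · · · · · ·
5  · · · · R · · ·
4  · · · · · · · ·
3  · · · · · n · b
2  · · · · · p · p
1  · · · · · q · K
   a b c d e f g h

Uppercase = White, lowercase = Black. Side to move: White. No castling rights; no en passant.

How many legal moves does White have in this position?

0

White to move; king on h1.
In check: yes, from the black queen on f1.
Legal moves: none.
Count: 0.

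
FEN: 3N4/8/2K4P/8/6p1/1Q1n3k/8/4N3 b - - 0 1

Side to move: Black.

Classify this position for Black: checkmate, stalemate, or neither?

neither

Black to move; black king on h3.
In check: no.
Legal moves for Black: Kh4, Kg3, Kh2, g3.
Black has 4 legal moves and is not in check → neither.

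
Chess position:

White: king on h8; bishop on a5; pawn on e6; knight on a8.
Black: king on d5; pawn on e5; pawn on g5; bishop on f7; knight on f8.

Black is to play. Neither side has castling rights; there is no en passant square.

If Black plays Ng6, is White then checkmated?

After Ng6: white king on h8; in check: yes, from the black knight on g6.
White has 2 legal replies: Kh7, Kg7.
In check but a legal move exists → not checkmate.

no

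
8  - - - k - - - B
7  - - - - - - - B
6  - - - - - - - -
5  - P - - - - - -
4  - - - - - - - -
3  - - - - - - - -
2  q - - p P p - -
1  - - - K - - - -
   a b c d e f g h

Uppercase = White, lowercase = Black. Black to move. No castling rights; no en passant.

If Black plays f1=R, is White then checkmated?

yes

After f1=R: white king on d1; in check: yes, from the black rook on f1.
King squares — c1: attacked by Rf1; e1: attacked by Rf1; c2: attacked by Qa2; d2: attacked by Qa2; e2: own pawn.
White has no legal moves → checkmate.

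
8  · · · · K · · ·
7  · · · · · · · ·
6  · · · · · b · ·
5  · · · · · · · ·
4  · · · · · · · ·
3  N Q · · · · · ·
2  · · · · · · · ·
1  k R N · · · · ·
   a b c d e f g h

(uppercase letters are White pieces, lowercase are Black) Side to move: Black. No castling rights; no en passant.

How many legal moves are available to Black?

0

Black to move; king on a1.
In check: yes, from the white rook on b1.
Legal moves: none.
Count: 0.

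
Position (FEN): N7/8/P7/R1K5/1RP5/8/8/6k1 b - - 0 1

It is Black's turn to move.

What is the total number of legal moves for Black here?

5

Black to move; king on g1.
In check: no.
Legal moves: Kh2, Kg2, Kf2, Kh1, Kf1.
Count: 5.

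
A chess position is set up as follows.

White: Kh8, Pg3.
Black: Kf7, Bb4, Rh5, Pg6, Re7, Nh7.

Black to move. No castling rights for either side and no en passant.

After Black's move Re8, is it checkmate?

yes

After Re8: white king on h8; in check: yes, from the black rook on e8.
King squares — g7: attacked by Kf7; h7: attacked by Rh5; g8: attacked by Kf7.
White has no legal moves → checkmate.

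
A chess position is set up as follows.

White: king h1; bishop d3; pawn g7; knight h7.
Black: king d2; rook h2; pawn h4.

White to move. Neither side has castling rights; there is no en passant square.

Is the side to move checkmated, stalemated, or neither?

neither

White to move; white king on h1.
In check: yes, from the black rook on h2.
Legal moves for White: Kxh2, Kg1.
White is in check but has 2 legal moves → neither.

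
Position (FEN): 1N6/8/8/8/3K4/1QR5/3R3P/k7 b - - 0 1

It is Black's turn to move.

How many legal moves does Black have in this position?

Black to move; king on a1.
In check: no.
Legal moves: none.
Count: 0.

0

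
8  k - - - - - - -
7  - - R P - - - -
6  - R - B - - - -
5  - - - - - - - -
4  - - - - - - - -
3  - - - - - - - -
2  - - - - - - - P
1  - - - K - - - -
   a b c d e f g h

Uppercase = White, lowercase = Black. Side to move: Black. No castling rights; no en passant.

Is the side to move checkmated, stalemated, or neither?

Black to move; black king on a8.
In check: no.
King squares — a7: attacked by Rc7; b7: attacked by Rb6; b8: attacked by Rb6.
Legal moves for Black: none.
Not in check and no legal moves → stalemate.

stalemate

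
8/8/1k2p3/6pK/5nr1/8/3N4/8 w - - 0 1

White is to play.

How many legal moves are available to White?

White to move; king on h5.
In check: yes, from the black knight on f4.
Legal moves: Kh6, Kxg4.
Count: 2.

2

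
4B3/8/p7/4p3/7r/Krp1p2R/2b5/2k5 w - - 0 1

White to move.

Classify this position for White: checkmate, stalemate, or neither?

neither

White to move; white king on a3.
In check: yes, from the black rook on b3.
King squares — a2: available; b2: attacked by Kc1; b3: attacked by Bc2; a4: attacked by Rh4; b4: attacked by Rb3.
Legal moves for White: Ka2.
White is in check but has 1 legal move → neither.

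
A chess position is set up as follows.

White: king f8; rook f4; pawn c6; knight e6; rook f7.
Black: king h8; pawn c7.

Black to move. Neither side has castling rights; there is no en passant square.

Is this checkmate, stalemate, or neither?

Black to move; black king on h8.
In check: no.
King squares — g7: attacked by Ne6; h7: attacked by Rf7; g8: attacked by Kf8.
Legal moves for Black: none.
Not in check and no legal moves → stalemate.

stalemate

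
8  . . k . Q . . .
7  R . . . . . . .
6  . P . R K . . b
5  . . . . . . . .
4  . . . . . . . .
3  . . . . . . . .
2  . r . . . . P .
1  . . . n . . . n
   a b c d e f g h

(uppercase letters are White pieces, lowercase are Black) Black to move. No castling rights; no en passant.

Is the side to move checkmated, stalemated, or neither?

checkmate

Black to move; black king on c8.
In check: yes, from the white queen on e8.
King squares — b7: attacked by Ra7; c7: attacked by Pb6; d7: attacked by Rd6; b8: attacked by Qe8; d8: attacked by Rd6.
Legal moves for Black: none.
In check with no legal moves → checkmate.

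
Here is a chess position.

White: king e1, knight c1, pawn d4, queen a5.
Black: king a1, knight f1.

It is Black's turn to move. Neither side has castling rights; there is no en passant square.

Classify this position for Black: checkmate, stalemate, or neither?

Black to move; black king on a1.
In check: yes, from the white queen on a5.
King squares — b1: available; a2: attacked by Nc1; b2: available.
Legal moves for Black: Kb2, Kb1.
Black is in check but has 2 legal moves → neither.

neither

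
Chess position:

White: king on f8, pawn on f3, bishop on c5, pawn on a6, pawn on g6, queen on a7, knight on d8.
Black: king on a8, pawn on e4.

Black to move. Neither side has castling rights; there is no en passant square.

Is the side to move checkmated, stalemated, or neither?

checkmate

Black to move; black king on a8.
In check: yes, from the white queen on a7.
King squares — a7: attacked by Bc5; b7: attacked by Pa6; b8: attacked by Qa7.
Legal moves for Black: none.
In check with no legal moves → checkmate.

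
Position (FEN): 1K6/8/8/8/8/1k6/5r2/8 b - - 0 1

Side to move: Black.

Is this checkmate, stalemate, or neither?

Black to move; black king on b3.
In check: no.
Legal moves for Black include: Kc4, Kb4, Ka4, Kc3, Ka3, Kc2, Kb2, Ka2, Rf8+, Rf7, Rf6, Rf5, Rf4, Rf3, Rh2, Rg2, Re2, Rd2, ... (list truncated; more exist).
Black has legal moves and is not in check → neither.

neither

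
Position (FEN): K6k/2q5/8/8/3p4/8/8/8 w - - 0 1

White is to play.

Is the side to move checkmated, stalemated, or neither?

stalemate

White to move; white king on a8.
In check: no.
King squares — a7: attacked by Qc7; b7: attacked by Qc7; b8: attacked by Qc7.
Legal moves for White: none.
Not in check and no legal moves → stalemate.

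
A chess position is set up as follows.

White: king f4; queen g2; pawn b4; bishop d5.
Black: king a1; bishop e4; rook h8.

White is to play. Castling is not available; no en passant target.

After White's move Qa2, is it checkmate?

yes

After Qa2: black king on a1; in check: yes, from the white queen on a2.
King squares — b1: attacked by Qa2; a2: attacked by Bd5; b2: attacked by Qa2.
Black has no legal moves → checkmate.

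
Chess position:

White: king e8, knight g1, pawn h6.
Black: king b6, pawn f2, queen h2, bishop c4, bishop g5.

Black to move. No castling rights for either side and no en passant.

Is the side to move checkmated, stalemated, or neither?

neither

Black to move; black king on b6.
In check: no.
Legal moves for Black include: Kc7, Kb7, Ka7, Kc6, Ka6, Kc5, Kb5, Ka5, Bd8, Be7, Bxh6, Bf6, Bh4, Bf4, Be3, Bd2, Bc1, Bg8, ... (list truncated; more exist).
Black has legal moves and is not in check → neither.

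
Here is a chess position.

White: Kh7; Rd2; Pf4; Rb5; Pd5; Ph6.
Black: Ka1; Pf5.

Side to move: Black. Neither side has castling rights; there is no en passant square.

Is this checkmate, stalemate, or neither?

Black to move; black king on a1.
In check: no.
King squares — b1: attacked by Rb5; a2: attacked by Rd2; b2: attacked by Rd2.
Legal moves for Black: none.
Not in check and no legal moves → stalemate.

stalemate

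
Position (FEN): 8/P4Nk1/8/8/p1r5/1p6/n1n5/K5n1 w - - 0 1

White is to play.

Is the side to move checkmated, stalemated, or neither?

neither

White to move; white king on a1.
In check: yes, from the black knight on c2.
King squares — b1: available; a2: attacked by Pb3; b2: available.
Legal moves for White: Kb2, Kb1.
White is in check but has 2 legal moves → neither.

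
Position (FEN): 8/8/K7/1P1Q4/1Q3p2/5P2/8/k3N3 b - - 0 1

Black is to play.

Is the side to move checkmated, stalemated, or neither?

stalemate

Black to move; black king on a1.
In check: no.
King squares — b1: attacked by Qb4; a2: attacked by Qd5; b2: attacked by Qb4.
Legal moves for Black: none.
Not in check and no legal moves → stalemate.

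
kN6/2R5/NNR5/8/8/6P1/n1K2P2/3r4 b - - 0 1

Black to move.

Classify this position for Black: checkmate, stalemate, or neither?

checkmate

Black to move; black king on a8.
In check: yes, from the white knight on b6.
King squares — a7: attacked by Rc7; b7: attacked by Rc7; b8: attacked by Na6.
Legal moves for Black: none.
In check with no legal moves → checkmate.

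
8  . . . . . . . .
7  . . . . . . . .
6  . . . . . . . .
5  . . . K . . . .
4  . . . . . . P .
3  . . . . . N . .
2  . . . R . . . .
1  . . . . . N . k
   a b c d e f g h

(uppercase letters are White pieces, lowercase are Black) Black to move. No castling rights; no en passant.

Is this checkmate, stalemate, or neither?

stalemate

Black to move; black king on h1.
In check: no.
King squares — g1: attacked by Nf3; g2: attacked by Rd2; h2: attacked by Nf1.
Legal moves for Black: none.
Not in check and no legal moves → stalemate.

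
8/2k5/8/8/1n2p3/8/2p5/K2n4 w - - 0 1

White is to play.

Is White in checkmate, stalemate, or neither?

White to move; white king on a1.
In check: no.
King squares — b1: attacked by Pc2; a2: attacked by Nb4; b2: attacked by Nd1.
Legal moves for White: none.
Not in check and no legal moves → stalemate.

stalemate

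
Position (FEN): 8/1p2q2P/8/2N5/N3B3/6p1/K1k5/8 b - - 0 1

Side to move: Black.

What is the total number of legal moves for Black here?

Black to move; king on c2.
In check: yes, from the white bishop on e4.
Legal moves: Kd2, Kd1, Kc1, Qxe4.
Count: 4.

4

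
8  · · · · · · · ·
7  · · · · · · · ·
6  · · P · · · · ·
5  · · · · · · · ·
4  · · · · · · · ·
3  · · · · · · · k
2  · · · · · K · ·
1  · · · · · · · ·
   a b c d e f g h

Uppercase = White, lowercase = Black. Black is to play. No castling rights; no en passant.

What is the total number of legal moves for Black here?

3

Black to move; king on h3.
In check: no.
Legal moves: Kh4, Kg4, Kh2.
Count: 3.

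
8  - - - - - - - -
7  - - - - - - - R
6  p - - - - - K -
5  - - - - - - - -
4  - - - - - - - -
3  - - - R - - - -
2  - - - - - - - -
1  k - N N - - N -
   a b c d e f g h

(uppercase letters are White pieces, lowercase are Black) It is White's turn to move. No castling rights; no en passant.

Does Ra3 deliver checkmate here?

no

After Ra3: black king on a1; in check: yes, from the white rook on a3.
Black has 1 legal reply: Kb1.
In check but a legal move exists → not checkmate.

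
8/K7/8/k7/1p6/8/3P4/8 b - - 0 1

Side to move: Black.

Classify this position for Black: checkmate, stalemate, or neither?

Black to move; black king on a5.
In check: no.
Legal moves for Black: Kb5, Ka4, b3.
Black has 3 legal moves and is not in check → neither.

neither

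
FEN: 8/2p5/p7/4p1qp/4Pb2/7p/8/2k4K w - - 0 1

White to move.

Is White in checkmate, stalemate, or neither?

stalemate

White to move; white king on h1.
In check: no.
King squares — g1: attacked by Qg5; g2: attacked by Ph3; h2: attacked by Bf4.
Legal moves for White: none.
Not in check and no legal moves → stalemate.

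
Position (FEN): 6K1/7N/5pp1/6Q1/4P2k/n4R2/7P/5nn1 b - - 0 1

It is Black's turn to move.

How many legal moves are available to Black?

1

Black to move; king on h4.
In check: yes, from the white queen on g5.
Legal moves: fxg5.
Count: 1.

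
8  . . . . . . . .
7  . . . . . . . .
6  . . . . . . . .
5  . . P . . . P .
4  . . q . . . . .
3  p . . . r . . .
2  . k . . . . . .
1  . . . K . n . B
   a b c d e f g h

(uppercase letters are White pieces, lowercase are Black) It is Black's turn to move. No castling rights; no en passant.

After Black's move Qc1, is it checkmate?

After Qc1: white king on d1; in check: yes, from the black queen on c1.
King squares — c1: attacked by Kb2; e1: attacked by Qc1; c2: attacked by Qc1; d2: attacked by Qc1; e2: attacked by Re3.
White has no legal moves → checkmate.

yes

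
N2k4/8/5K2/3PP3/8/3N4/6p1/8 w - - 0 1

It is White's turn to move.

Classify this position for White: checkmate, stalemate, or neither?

neither

White to move; white king on f6.
In check: no.
Legal moves for White: Nc7, Nb6, Kg7, Kf7, Kg6, Ke6, Kg5, Kf5, Nc5, Nf4, Nb4, Nf2, Nb2, Ne1, Nc1, e6, d6.
White has 17 legal moves and is not in check → neither.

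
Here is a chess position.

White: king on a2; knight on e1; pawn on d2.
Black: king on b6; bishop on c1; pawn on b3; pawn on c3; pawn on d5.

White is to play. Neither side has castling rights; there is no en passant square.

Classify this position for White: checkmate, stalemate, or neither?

neither

White to move; white king on a2.
In check: yes, from the black pawn on b3.
King squares — a1: available; b1: available; b2: attacked by Bc1; a3: attacked by Bc1; b3: available.
Legal moves for White: Kxb3, Kb1, Ka1.
White is in check but has 3 legal moves → neither.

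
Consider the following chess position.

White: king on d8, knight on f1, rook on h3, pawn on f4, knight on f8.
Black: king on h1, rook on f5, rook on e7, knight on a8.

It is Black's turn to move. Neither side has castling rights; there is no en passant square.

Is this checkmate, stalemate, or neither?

Black to move; black king on h1.
In check: yes, from the white rook on h3.
King squares — g1: available; g2: available; h2: attacked by Nf1.
Legal moves for Black: Kg2, Kg1.
Black is in check but has 2 legal moves → neither.

neither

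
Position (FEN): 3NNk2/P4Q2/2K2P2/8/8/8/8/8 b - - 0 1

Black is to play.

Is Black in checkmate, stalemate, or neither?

checkmate

Black to move; black king on f8.
In check: yes, from the white queen on f7.
King squares — e7: attacked by Pf6; f7: attacked by Nd8; g7: attacked by Pf6; e8: attacked by Qf7; g8: attacked by Qf7.
Legal moves for Black: none.
In check with no legal moves → checkmate.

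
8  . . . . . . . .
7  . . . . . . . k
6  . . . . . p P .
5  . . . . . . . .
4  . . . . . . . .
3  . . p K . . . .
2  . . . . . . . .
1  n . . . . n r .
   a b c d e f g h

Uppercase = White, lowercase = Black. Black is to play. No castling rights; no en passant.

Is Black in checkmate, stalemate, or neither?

neither

Black to move; black king on h7.
In check: yes, from the white pawn on g6.
King squares — g6: available; h6: available; g7: available; g8: available; h8: available.
Legal moves for Black: Kh8, Kg8, Kg7, Kh6, Kxg6, Rxg6.
Black is in check but has 6 legal moves → neither.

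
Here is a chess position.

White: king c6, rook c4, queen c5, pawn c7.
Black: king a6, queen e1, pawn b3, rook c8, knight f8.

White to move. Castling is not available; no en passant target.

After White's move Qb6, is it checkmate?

After Qb6: black king on a6; in check: yes, from the white queen on b6.
King squares — a5: attacked by Qb6; b5: attacked by Qb6; b6: attacked by Kc6; a7: attacked by Qb6; b7: attacked by Qb6.
Black has no legal moves → checkmate.

yes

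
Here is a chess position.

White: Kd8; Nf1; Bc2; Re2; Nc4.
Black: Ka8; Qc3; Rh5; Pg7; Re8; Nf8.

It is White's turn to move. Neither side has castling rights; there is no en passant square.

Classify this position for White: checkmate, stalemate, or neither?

White to move; white king on d8.
In check: yes, from the black rook on e8.
Legal moves for White: Kxe8, Kc7, Rxe8.
White is in check but has 3 legal moves → neither.

neither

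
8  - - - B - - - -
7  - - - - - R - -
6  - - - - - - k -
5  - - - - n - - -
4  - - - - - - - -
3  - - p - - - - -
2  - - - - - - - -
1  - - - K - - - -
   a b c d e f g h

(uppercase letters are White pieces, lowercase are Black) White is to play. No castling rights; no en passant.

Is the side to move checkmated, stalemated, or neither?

White to move; white king on d1.
In check: no.
Legal moves for White include: Be7, Bc7, Bf6, Bb6, Bg5, Ba5, Bh4, Rf8, Rh7, Rg7+, Re7, Rd7, Rc7, Rb7, Ra7, Rf6+, Rf5, Rf4, ... (list truncated; more exist).
White has legal moves and is not in check → neither.

neither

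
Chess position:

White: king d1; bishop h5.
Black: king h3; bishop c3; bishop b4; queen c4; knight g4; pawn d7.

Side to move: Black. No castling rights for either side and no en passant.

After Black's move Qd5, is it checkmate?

After Qd5: white king on d1; in check: yes, from the black queen on d5.
White has 3 legal replies: Ke2, Kc2, Kc1.
In check but a legal move exists → not checkmate.

no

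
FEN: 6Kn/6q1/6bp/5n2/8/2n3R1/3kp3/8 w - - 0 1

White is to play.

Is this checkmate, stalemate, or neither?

checkmate

White to move; white king on g8.
In check: yes, from the black queen on g7.
King squares — f7: attacked by Bg6; g7: attacked by Nf5; h7: attacked by Bg6; f8: attacked by Qg7; h8: attacked by Qg7.
Legal moves for White: none.
In check with no legal moves → checkmate.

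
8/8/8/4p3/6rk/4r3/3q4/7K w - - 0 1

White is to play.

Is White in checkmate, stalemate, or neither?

White to move; white king on h1.
In check: no.
King squares — g1: attacked by Rg4; g2: attacked by Qd2; h2: attacked by Qd2.
Legal moves for White: none.
Not in check and no legal moves → stalemate.

stalemate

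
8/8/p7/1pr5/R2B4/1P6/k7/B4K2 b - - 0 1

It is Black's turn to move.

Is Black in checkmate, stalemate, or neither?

neither

Black to move; black king on a2.
In check: yes, from the white rook on a4.
Legal moves for Black: Kxb3, Kb1, bxa4.
Black is in check but has 3 legal moves → neither.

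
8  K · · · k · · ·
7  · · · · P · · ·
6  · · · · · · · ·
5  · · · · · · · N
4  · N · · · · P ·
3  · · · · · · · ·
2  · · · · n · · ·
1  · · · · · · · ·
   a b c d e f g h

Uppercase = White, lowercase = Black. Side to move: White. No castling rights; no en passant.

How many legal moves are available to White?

14

White to move; king on a8.
In check: no.
Legal moves: Kb8, Kb7, Ka7, Ng7+, Nf6+, Nf4, Ng3, Nc6, Na6, Nd5, Nd3, Nc2, Na2, g5.
Count: 14.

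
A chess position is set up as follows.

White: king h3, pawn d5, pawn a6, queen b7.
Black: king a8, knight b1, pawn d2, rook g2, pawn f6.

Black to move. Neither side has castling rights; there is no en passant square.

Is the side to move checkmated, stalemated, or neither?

Black to move; black king on a8.
In check: yes, from the white queen on b7.
King squares — a7: attacked by Qb7; b7: attacked by Pa6; b8: attacked by Qb7.
Legal moves for Black: none.
In check with no legal moves → checkmate.

checkmate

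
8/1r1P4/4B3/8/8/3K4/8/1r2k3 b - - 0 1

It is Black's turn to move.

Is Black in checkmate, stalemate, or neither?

neither

Black to move; black king on e1.
In check: no.
Legal moves for Black include: Rb8, Rxd7+, Rc7, Ra7, R7b6, R7b5, R7b4, R7b3+, R7b2, Kf2, Kf1, Kd1, R1b6, R1b5, R1b4, R1b3+, R1b2, Rd1+, ... (list truncated; more exist).
Black has legal moves and is not in check → neither.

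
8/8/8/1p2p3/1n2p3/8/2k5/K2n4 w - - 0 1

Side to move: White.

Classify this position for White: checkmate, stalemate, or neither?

White to move; white king on a1.
In check: no.
King squares — b1: attacked by Kc2; a2: attacked by Nb4; b2: attacked by Nd1.
Legal moves for White: none.
Not in check and no legal moves → stalemate.

stalemate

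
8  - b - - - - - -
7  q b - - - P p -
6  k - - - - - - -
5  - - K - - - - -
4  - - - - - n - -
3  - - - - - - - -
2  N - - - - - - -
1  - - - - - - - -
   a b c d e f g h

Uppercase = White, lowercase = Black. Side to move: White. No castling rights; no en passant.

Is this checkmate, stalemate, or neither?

White to move; white king on c5.
In check: yes, from the black queen on a7.
King squares — b4: available; c4: available; d4: attacked by Qa7; b5: attacked by Ka6; d5: attacked by Nf4; b6: attacked by Ka6; c6: attacked by Bb7; d6: attacked by Bb8.
Legal moves for White: Kc4, Kb4.
White is in check but has 2 legal moves → neither.

neither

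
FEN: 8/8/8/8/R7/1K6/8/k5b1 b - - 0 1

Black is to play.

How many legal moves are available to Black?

1

Black to move; king on a1.
In check: yes, from the white rook on a4.
Legal moves: Kb1.
Count: 1.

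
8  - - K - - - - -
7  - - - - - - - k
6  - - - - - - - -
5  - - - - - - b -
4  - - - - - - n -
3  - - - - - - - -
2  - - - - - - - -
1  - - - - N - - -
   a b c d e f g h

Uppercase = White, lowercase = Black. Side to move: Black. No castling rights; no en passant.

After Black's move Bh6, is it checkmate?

no

After Bh6: white king on c8; in check: no.
White is not in check, so this cannot be checkmate.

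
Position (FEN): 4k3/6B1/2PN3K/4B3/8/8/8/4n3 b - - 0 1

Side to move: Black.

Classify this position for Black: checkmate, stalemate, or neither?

Black to move; black king on e8.
In check: yes, from the white knight on d6.
Legal moves for Black: Kd8, Ke7.
Black is in check but has 2 legal moves → neither.

neither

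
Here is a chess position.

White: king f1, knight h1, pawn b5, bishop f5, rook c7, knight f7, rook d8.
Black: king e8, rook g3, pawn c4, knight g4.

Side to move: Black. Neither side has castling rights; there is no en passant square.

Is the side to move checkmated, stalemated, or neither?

checkmate

Black to move; black king on e8.
In check: yes, from the white rook on d8.
King squares — d7: attacked by Bf5; e7: attacked by Rc7; f7: attacked by Rc7; d8: attacked by Nf7; f8: attacked by Rd8.
Legal moves for Black: none.
In check with no legal moves → checkmate.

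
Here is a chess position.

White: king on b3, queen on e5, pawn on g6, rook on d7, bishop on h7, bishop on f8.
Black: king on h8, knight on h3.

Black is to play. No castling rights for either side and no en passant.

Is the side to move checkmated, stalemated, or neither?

checkmate

Black to move; black king on h8.
In check: yes, from the white queen on e5.
King squares — g7: attacked by Qe5; h7: attacked by Pg6; g8: attacked by Bh7.
Legal moves for Black: none.
In check with no legal moves → checkmate.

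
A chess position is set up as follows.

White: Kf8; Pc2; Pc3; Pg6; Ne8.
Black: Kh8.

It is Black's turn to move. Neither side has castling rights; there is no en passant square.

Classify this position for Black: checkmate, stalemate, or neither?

stalemate

Black to move; black king on h8.
In check: no.
King squares — g7: attacked by Ne8; h7: attacked by Pg6; g8: attacked by Kf8.
Legal moves for Black: none.
Not in check and no legal moves → stalemate.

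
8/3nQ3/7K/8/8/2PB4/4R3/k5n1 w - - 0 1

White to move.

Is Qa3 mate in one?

yes

After Qa3: black king on a1; in check: yes, from the white queen on a3.
King squares — b1: attacked by Bd3; a2: attacked by Re2; b2: attacked by Re2.
Black has no legal moves → checkmate.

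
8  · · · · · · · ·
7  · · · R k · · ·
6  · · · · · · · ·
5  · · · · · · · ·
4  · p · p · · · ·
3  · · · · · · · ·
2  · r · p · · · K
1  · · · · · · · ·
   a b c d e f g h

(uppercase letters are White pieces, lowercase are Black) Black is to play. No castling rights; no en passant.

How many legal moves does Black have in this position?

Black to move; king on e7.
In check: yes, from the white rook on d7.
Legal moves: Kf8, Ke8, Kxd7, Kf6, Ke6.
Count: 5.

5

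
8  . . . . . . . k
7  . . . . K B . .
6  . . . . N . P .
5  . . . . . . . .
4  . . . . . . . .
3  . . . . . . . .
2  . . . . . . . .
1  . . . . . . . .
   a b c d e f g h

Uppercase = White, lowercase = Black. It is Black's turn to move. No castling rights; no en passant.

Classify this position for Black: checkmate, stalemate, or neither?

Black to move; black king on h8.
In check: no.
King squares — g7: attacked by Ne6; h7: attacked by Pg6; g8: attacked by Bf7.
Legal moves for Black: none.
Not in check and no legal moves → stalemate.

stalemate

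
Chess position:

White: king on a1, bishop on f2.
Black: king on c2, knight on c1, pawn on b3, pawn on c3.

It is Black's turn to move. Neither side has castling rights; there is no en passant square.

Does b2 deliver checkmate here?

yes

After b2: white king on a1; in check: yes, from the black pawn on b2.
King squares — b1: attacked by Kc2; a2: attacked by Nc1; b2: attacked by Kc2.
White has no legal moves → checkmate.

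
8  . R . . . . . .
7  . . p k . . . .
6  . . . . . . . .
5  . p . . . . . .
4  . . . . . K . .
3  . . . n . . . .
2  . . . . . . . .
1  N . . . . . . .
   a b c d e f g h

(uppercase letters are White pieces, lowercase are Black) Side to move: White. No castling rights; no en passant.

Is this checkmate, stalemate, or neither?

White to move; white king on f4.
In check: yes, from the black knight on d3.
King squares — e3: available; f3: available; g3: available; e4: available; g4: available; e5: attacked by Nd3; f5: available; g5: available.
Legal moves for White: Kg5, Kf5, Kg4, Ke4, Kg3, Kf3, Ke3.
White is in check but has 7 legal moves → neither.

neither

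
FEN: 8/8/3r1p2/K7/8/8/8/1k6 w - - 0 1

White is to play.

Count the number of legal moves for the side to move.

White to move; king on a5.
In check: no.
Legal moves: Kb5, Kb4, Ka4.
Count: 3.

3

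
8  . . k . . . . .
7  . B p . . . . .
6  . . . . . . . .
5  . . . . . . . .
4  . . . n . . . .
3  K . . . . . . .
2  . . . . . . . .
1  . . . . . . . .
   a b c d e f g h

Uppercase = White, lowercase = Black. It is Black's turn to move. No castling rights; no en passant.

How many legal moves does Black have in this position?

Black to move; king on c8.
In check: yes, from the white bishop on b7.
Legal moves: Kd8, Kb8, Kd7, Kxb7.
Count: 4.

4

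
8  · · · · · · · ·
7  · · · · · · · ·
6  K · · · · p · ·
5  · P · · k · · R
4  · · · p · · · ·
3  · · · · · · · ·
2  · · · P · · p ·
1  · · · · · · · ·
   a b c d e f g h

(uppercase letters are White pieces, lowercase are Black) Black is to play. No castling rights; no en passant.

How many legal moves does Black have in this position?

5

Black to move; king on e5.
In check: yes, from the white rook on h5.
Legal moves: Ke6, Kd6, Kf4, Ke4, f5.
Count: 5.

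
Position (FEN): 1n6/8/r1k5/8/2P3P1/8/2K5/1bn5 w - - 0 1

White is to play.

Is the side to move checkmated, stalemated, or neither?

neither

White to move; white king on c2.
In check: yes, from the black bishop on b1.
Legal moves for White: Kc3, Kd2, Kb2, Kd1, Kxc1, Kxb1.
White is in check but has 6 legal moves → neither.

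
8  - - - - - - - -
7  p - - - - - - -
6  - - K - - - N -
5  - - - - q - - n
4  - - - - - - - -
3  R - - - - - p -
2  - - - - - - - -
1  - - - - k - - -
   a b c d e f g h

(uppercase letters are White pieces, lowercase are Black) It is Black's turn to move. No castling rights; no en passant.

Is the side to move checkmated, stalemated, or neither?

Black to move; black king on e1.
In check: no.
Legal moves for Black include: Ng7, Nf6, Nf4, Qh8, Qe8+, Qb8, Qg7, Qe7, Qc7+, Qf6+, Qe6+, Qd6+, Qg5, Qf5, Qd5+, Qc5+, Qb5+, Qa5, ... (list truncated; more exist).
Black has legal moves and is not in check → neither.

neither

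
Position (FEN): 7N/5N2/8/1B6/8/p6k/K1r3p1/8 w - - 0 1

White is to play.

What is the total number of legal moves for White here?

4

White to move; king on a2.
In check: yes, from the black rook on c2.
Legal moves: Kb3, Kxa3, Kb1, Ka1.
Count: 4.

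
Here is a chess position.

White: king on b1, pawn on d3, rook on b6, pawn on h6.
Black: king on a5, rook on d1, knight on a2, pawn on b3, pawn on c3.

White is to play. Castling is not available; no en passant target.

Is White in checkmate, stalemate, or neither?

checkmate

White to move; white king on b1.
In check: yes, from the black rook on d1.
King squares — a1: attacked by Rd1; c1: attacked by Rd1; a2: attacked by Pb3; b2: attacked by Pc3; c2: attacked by Pb3.
Legal moves for White: none.
In check with no legal moves → checkmate.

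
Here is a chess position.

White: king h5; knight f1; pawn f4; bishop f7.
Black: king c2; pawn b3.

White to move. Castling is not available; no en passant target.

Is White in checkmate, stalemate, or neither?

neither

White to move; white king on h5.
In check: no.
Legal moves for White: Bg8, Be8, Bg6+, Be6, Bd5, Bc4, Bxb3+, Kh6, Kg6, Kg5, Kh4, Kg4, Ng3, Ne3+, Nh2, Nd2, f5.
White has 17 legal moves and is not in check → neither.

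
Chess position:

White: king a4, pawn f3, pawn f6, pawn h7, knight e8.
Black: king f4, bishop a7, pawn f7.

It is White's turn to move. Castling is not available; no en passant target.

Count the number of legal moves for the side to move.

White to move; king on a4.
In check: no.
Legal moves: Ng7, Nc7, Nd6, Kb5, Ka5, Kb4, Kb3, Ka3, h8=Q, h8=R, h8=B, h8=N.
Count: 12.

12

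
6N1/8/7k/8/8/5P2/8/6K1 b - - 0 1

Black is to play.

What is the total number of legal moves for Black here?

Black to move; king on h6.
In check: yes, from the white knight on g8.
Legal moves: Kh7, Kg7, Kg6, Kh5, Kg5.
Count: 5.

5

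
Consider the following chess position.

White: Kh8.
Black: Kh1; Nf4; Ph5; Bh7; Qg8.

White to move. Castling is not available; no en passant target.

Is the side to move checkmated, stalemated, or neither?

White to move; white king on h8.
In check: yes, from the black queen on g8.
King squares — g7: attacked by Qg8; h7: attacked by Qg8; g8: attacked by Bh7.
Legal moves for White: none.
In check with no legal moves → checkmate.

checkmate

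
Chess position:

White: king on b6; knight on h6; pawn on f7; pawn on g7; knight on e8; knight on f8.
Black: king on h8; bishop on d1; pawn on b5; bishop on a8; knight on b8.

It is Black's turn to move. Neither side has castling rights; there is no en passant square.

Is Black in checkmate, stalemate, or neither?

checkmate

Black to move; black king on h8.
In check: yes, from the white pawn on g7.
King squares — g7: attacked by Ne8; h7: attacked by Nf8; g8: attacked by Nh6.
Legal moves for Black: none.
In check with no legal moves → checkmate.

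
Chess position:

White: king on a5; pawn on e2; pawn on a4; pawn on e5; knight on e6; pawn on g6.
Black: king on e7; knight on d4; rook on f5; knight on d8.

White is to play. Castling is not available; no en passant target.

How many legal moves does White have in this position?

14

White to move; king on a5.
In check: no.
Legal moves: Nf8, Nxd8, Ng7, Nc7, Ng5, Nc5, Nf4, Nxd4, Kb6, Ka6, Kb4, g7, e3, e4.
Count: 14.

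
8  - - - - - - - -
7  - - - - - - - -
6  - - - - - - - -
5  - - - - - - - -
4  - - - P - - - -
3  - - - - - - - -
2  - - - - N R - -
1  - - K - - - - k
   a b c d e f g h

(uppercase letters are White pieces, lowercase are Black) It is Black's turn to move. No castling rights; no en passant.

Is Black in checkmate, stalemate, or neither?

stalemate

Black to move; black king on h1.
In check: no.
King squares — g1: attacked by Ne2; g2: attacked by Rf2; h2: attacked by Rf2.
Legal moves for Black: none.
Not in check and no legal moves → stalemate.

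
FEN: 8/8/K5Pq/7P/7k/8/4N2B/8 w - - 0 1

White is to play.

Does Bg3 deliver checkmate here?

After Bg3: black king on h4; in check: yes, from the white bishop on g3.
Black has 4 legal replies: Kxh5, Kg5, Kg4, Kh3.
In check but a legal move exists → not checkmate.

no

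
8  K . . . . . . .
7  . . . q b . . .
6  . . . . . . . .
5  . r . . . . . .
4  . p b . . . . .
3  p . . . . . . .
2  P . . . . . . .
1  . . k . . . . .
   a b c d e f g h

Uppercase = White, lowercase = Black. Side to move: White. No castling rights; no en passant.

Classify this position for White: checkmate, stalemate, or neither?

White to move; white king on a8.
In check: no.
King squares — a7: attacked by Qd7; b7: attacked by Rb5; b8: attacked by Rb5.
Legal moves for White: none.
Not in check and no legal moves → stalemate.

stalemate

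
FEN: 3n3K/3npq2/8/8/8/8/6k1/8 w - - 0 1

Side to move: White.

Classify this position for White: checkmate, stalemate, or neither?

White to move; white king on h8.
In check: no.
King squares — g7: attacked by Qf7; h7: attacked by Qf7; g8: attacked by Qf7.
Legal moves for White: none.
Not in check and no legal moves → stalemate.

stalemate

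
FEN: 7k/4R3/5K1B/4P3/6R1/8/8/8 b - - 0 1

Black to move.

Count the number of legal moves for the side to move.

Black to move; king on h8.
In check: no.
Legal moves: none.
Count: 0.

0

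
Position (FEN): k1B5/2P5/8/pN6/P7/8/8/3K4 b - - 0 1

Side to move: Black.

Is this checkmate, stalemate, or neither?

Black to move; black king on a8.
In check: no.
King squares — a7: attacked by Nb5; b7: attacked by Bc8; b8: attacked by Pc7.
Legal moves for Black: none.
Not in check and no legal moves → stalemate.

stalemate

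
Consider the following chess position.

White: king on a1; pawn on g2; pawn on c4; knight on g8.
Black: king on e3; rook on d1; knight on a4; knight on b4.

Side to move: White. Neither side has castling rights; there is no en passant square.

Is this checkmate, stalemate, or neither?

checkmate

White to move; white king on a1.
In check: yes, from the black rook on d1.
King squares — b1: attacked by Rd1; a2: attacked by Nb4; b2: attacked by Na4.
Legal moves for White: none.
In check with no legal moves → checkmate.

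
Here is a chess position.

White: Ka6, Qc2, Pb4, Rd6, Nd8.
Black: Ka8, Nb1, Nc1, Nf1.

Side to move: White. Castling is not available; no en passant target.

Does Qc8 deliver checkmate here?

yes

After Qc8: black king on a8; in check: yes, from the white queen on c8.
King squares — a7: attacked by Ka6; b7: attacked by Ka6; b8: attacked by Qc8.
Black has no legal moves → checkmate.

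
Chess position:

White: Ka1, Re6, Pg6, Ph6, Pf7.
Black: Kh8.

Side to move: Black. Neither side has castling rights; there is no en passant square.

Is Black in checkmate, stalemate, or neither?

Black to move; black king on h8.
In check: no.
King squares — g7: attacked by Ph6; h7: attacked by Pg6; g8: attacked by Pf7.
Legal moves for Black: none.
Not in check and no legal moves → stalemate.

stalemate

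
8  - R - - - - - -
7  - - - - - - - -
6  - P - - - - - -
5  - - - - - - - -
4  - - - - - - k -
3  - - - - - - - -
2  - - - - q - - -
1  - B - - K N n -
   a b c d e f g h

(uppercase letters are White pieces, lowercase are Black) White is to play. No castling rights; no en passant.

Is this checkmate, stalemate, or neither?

checkmate

White to move; white king on e1.
In check: yes, from the black queen on e2.
King squares — d1: attacked by Qe2; f1: own knight; d2: attacked by Qe2; e2: attacked by Ng1; f2: attacked by Qe2.
Legal moves for White: none.
In check with no legal moves → checkmate.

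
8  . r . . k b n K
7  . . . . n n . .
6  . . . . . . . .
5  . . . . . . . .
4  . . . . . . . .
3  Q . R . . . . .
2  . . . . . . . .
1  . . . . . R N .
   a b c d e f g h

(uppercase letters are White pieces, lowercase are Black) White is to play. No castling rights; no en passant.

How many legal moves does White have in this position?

2

White to move; king on h8.
In check: yes, from the black knight on f7.
Legal moves: Kh7, Rxf7.
Count: 2.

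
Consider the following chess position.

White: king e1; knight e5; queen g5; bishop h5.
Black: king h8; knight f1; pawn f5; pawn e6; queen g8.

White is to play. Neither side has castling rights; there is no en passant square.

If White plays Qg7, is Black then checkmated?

After Qg7: black king on h8; in check: yes, from the white queen on g7.
Black has 2 legal replies: Kxg7, Qxg7.
In check but a legal move exists → not checkmate.

no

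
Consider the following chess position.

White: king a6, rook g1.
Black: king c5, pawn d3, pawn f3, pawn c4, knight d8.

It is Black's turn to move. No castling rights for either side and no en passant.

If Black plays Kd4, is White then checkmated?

After Kd4: white king on a6; in check: no.
White is not in check, so this cannot be checkmate.

no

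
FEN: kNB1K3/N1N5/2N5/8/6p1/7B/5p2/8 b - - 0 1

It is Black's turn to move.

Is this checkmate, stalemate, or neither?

checkmate

Black to move; black king on a8.
In check: yes, from the white knight on c7.
King squares — a7: attacked by Nc6; b7: attacked by Bc8; b8: attacked by Nc6.
Legal moves for Black: none.
In check with no legal moves → checkmate.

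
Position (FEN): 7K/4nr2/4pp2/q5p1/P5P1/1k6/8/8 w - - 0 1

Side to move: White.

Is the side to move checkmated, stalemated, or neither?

White to move; white king on h8.
In check: no.
King squares — g7: attacked by Rf7; h7: attacked by Rf7; g8: attacked by Ne7.
Legal moves for White: none.
Not in check and no legal moves → stalemate.

stalemate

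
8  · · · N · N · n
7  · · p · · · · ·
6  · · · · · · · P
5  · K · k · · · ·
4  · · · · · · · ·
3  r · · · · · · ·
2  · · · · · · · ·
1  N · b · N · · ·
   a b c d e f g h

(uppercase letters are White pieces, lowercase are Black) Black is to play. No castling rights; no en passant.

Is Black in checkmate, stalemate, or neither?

Black to move; black king on d5.
In check: no.
Legal moves for Black include: Nf7, Ng6, Kd6, Ke5, Ke4, Kd4, Ra8, Ra7, Ra6, Ra5+, Ra4, Rh3, Rg3, Rf3, Re3, Rd3, Rc3, Rb3+, ... (list truncated; more exist).
Black has legal moves and is not in check → neither.

neither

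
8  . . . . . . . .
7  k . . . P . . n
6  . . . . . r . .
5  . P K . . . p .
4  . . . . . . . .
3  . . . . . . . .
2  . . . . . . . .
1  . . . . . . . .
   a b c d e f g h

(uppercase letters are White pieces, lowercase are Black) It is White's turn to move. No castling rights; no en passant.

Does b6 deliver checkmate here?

no

After b6: black king on a7; in check: yes, from the white pawn on b6.
Black has 5 legal replies: Kb8, Ka8, Kb7, Ka6, Rxb6.
In check but a legal move exists → not checkmate.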